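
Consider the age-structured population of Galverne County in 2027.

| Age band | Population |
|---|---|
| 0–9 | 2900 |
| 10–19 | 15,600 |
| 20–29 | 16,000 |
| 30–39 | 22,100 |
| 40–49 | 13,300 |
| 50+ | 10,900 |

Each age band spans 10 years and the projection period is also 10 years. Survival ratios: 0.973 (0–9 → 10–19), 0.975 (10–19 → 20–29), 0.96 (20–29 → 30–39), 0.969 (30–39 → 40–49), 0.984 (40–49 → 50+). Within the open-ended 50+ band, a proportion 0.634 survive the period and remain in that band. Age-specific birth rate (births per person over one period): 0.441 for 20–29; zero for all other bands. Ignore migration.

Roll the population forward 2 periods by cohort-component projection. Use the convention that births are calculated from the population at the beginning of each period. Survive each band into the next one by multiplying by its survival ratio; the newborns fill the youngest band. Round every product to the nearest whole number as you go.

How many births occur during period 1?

7056

Let group 1 be 0–9 through group 6 = 50+.
Period 1:
Births: 16000 × 0.441 = 7056
Group 2: 2900 × 0.973 = 2822
Group 3: 15600 × 0.975 = 15210
Group 4: 16000 × 0.96 = 15360
Group 5: 22100 × 0.969 = 21415
Group 6: 13300 × 0.984 + 10900 × 0.634 = 13087 + 6911 = 19998
Giving 7056 / 2822 / 15210 / 15360 / 21415 / 19998.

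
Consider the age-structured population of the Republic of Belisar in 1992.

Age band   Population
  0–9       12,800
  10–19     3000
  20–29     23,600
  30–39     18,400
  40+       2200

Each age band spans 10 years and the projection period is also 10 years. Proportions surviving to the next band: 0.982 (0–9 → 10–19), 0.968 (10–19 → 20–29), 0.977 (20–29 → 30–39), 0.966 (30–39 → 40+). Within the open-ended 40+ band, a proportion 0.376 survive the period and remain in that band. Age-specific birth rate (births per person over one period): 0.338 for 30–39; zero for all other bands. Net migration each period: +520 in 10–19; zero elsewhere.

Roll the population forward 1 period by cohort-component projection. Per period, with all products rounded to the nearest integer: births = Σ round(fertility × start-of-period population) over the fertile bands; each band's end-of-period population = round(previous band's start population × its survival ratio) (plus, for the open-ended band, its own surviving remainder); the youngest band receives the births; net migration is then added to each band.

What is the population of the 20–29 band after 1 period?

(Groups numbered youngest = 1 to oldest = 5.)
[period 1]
Births: 18400 * 0.338 = 6219
Group 2: 12800 * 0.982 = 12570
Group 3: 3000 * 0.968 = 2904
Group 4: 23600 * 0.977 = 23057
Group 5: 18400 * 0.966 + 2200 * 0.376 = 17774 + 827 = 18601
Net migration: Group 2 + 520 → 13090
Population now: 0–9=6219, 10–19=13090, 20–29=2904, 30–39=23057, 40+=18601

2904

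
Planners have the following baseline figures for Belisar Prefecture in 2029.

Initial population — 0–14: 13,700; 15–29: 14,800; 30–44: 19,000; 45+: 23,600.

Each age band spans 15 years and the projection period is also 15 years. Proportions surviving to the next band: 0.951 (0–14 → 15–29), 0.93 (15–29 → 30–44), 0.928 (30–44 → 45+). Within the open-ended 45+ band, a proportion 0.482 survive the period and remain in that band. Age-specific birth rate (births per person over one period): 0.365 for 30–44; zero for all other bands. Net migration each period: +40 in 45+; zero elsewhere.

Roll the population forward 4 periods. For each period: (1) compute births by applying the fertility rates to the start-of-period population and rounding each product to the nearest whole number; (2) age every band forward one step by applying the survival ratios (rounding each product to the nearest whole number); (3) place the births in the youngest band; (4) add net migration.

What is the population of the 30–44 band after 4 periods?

4444

(Groups numbered youngest = 1 to oldest = 4.)
Period 1:
Births: 19000 * 0.365 = 6935
Group 2: 13700 * 0.951 = 13029
Group 3: 14800 * 0.93 = 13764
Group 4: 19000 * 0.928 + 23600 * 0.482 = 17632 + 11375 = 29007
Net migration: Group 4 + 40 → 29047
Giving 6935 / 13029 / 13764 / 29047.
Period 2:
Births: 13764 * 0.365 = 5024
Group 2: 6935 * 0.951 = 6595
Group 3: 13029 * 0.93 = 12117
Group 4: 13764 * 0.928 + 29047 * 0.482 = 12773 + 14001 = 26774
Net migration: Group 4 + 40 → 26814
Giving 5024 / 6595 / 12117 / 26814.
Period 3:
Births: 12117 * 0.365 = 4423
Group 2: 5024 * 0.951 = 4778
Group 3: 6595 * 0.93 = 6133
Group 4: 12117 * 0.928 + 26814 * 0.482 = 11245 + 12924 = 24169
Net migration: Group 4 + 40 → 24209
Giving 4423 / 4778 / 6133 / 24209.
Period 4:
Births: 6133 * 0.365 = 2239
Group 2: 4423 * 0.951 = 4206
Group 3: 4778 * 0.93 = 4444
Group 4: 6133 * 0.928 + 24209 * 0.482 = 5691 + 11669 = 17360
Net migration: Group 4 + 40 → 17400
Giving 2239 / 4206 / 4444 / 17400.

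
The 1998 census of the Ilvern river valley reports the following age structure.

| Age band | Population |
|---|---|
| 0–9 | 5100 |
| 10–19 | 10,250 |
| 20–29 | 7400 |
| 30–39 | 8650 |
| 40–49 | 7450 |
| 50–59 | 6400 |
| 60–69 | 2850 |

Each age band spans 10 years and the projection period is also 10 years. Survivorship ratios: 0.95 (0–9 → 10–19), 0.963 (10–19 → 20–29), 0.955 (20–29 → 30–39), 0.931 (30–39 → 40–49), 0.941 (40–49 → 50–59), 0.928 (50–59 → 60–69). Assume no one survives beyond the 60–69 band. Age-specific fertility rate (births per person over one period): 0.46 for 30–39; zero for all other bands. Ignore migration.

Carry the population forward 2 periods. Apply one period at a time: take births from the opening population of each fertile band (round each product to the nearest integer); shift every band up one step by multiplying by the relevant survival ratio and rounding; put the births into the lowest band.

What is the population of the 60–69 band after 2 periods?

6505

Numbering the groups 1..7 from youngest to oldest:
Period 1.
Births: 8650 * 0.46 = 3979
Group 2: 5100 * 0.95 = 4845
Group 3: 10250 * 0.963 = 9871
Group 4: 7400 * 0.955 = 7067
Group 5: 8650 * 0.931 = 8053
Group 6: 7450 * 0.941 = 7010
Group 7: 6400 * 0.928 = 5939
End of period: [3979, 4845, 9871, 7067, 8053, 7010, 5939]
Period 2.
Births: 7067 * 0.46 = 3251
Group 2: 3979 * 0.95 = 3780
Group 3: 4845 * 0.963 = 4666
Group 4: 9871 * 0.955 = 9427
Group 5: 7067 * 0.931 = 6579
Group 6: 8053 * 0.941 = 7578
Group 7: 7010 * 0.928 = 6505
End of period: [3251, 3780, 4666, 9427, 6579, 7578, 6505]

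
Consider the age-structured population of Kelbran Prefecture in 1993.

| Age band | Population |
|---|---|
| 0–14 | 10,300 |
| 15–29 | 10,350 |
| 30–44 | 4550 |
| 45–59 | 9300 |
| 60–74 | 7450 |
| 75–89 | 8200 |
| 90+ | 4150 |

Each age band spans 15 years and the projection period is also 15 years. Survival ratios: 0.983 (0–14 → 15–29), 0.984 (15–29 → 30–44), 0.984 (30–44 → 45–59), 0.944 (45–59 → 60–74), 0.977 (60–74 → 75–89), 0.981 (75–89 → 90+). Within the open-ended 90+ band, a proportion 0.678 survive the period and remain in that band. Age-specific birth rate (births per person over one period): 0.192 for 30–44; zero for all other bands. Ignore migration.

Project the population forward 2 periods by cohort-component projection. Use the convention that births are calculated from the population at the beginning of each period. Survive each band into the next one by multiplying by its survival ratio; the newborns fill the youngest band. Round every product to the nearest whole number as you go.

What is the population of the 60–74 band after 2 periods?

4226

Let band 1 be 0–14 through band 7 = 90+.
After projecting period 1:
Births: 4550 × 0.192 = 874
Band 2: 10300 × 0.983 = 10125
Band 3: 10350 × 0.984 = 10184
Band 4: 4550 × 0.984 = 4477
Band 5: 9300 × 0.944 = 8779
Band 6: 7450 × 0.977 = 7279
Band 7: 8200 × 0.981 + 4150 × 0.678 = 8044 + 2814 = 10858
→ [874, 10125, 10184, 4477, 8779, 7279, 10858]
After projecting period 2:
Births: 10184 × 0.192 = 1955
Band 2: 874 × 0.983 = 859
Band 3: 10125 × 0.984 = 9963
Band 4: 10184 × 0.984 = 10021
Band 5: 4477 × 0.944 = 4226
Band 6: 8779 × 0.977 = 8577
Band 7: 7279 × 0.981 + 10858 × 0.678 = 7141 + 7362 = 14503
→ [1955, 859, 9963, 10021, 4226, 8577, 14503]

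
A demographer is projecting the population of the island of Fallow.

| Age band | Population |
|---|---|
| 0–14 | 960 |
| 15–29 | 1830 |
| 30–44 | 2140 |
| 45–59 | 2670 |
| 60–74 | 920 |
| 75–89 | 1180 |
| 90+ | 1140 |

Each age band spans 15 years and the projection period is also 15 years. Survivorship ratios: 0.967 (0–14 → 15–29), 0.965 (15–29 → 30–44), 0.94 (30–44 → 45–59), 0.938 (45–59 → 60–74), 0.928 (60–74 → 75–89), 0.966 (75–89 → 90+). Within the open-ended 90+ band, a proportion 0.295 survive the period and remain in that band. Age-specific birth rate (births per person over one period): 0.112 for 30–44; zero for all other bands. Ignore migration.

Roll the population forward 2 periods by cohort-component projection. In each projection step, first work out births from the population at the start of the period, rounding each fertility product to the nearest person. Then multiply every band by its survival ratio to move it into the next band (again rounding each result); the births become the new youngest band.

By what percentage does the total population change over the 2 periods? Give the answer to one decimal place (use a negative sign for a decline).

-22.0

(Bands numbered youngest = 1 to oldest = 7.)
[period 1]
Births: 2140 × 0.112 = 240
Band 2: 960 × 0.967 = 928
Band 3: 1830 × 0.965 = 1766
Band 4: 2140 × 0.94 = 2012
Band 5: 2670 × 0.938 = 2504
Band 6: 920 × 0.928 = 854
Band 7: 1180 × 0.966 + 1140 × 0.295 = 1140 + 336 = 1476
Giving 240 / 928 / 1766 / 2012 / 2504 / 854 / 1476.
[period 2]
Births: 1766 × 0.112 = 198
Band 2: 240 × 0.967 = 232
Band 3: 928 × 0.965 = 896
Band 4: 1766 × 0.94 = 1660
Band 5: 2012 × 0.938 = 1887
Band 6: 2504 × 0.928 = 2324
Band 7: 854 × 0.966 + 1476 × 0.295 = 825 + 435 = 1260
Giving 198 / 232 / 896 / 1660 / 1887 / 2324 / 1260.
Total: 10840 → 8457; change = -2383; percentage change = -22.0%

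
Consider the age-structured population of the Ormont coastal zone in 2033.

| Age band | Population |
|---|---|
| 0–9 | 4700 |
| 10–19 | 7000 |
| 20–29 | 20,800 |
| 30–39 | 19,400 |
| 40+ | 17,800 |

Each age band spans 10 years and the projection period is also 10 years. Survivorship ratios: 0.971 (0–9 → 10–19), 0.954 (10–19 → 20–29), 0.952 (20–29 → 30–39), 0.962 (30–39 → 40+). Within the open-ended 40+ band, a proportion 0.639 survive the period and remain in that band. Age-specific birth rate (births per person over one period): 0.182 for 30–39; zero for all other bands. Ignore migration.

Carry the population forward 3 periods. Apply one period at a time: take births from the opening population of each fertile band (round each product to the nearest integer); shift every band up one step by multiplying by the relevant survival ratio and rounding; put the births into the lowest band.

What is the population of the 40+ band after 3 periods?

After projecting period 1:
Births: 19400 × 0.182 = 3531
10–19: 4700 × 0.971 = 4564
20–29: 7000 × 0.954 = 6678
30–39: 20800 × 0.952 = 19802
40+: 19400 × 0.962 + 17800 × 0.639 = 18663 + 11374 = 30037
→ [3531, 4564, 6678, 19802, 30037]
After projecting period 2:
Births: 19802 × 0.182 = 3604
10–19: 3531 × 0.971 = 3429
20–29: 4564 × 0.954 = 4354
30–39: 6678 × 0.952 = 6357
40+: 19802 × 0.962 + 30037 × 0.639 = 19050 + 19194 = 38244
→ [3604, 3429, 4354, 6357, 38244]
After projecting period 3:
Births: 6357 × 0.182 = 1157
10–19: 3604 × 0.971 = 3499
20–29: 3429 × 0.954 = 3271
30–39: 4354 × 0.952 = 4145
40+: 6357 × 0.962 + 38244 × 0.639 = 6115 + 24438 = 30553
→ [1157, 3499, 3271, 4145, 30553]

30553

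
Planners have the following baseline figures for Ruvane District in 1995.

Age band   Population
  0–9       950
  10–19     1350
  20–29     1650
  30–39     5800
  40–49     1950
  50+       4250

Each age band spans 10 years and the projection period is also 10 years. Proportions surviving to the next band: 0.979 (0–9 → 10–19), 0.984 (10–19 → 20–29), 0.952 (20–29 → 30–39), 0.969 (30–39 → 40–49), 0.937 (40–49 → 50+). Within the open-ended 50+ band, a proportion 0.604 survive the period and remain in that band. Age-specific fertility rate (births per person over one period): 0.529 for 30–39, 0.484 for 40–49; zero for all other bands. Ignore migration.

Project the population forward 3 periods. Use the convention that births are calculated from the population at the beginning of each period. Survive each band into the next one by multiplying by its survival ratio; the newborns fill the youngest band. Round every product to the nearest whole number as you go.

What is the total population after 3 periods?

17053

Let group 1 be 0–9 through group 6 = 50+.
After projecting period 1:
Births: 5800 × 0.529 = 3068 ; 1950 × 0.484 = 944 — total 4012
Group 2: 950 × 0.979 = 930
Group 3: 1350 × 0.984 = 1328
Group 4: 1650 × 0.952 = 1571
Group 5: 5800 × 0.969 = 5620
Group 6: 1950 × 0.937 + 4250 × 0.604 = 1827 + 2567 = 4394
End of period: [4012, 930, 1328, 1571, 5620, 4394]
After projecting period 2:
Births: 1571 × 0.529 = 831 ; 5620 × 0.484 = 2720 — total 3551
Group 2: 4012 × 0.979 = 3928
Group 3: 930 × 0.984 = 915
Group 4: 1328 × 0.952 = 1264
Group 5: 1571 × 0.969 = 1522
Group 6: 5620 × 0.937 + 4394 × 0.604 = 5266 + 2654 = 7920
End of period: [3551, 3928, 915, 1264, 1522, 7920]
After projecting period 3:
Births: 1264 × 0.529 = 669 ; 1522 × 0.484 = 737 — total 1406
Group 2: 3551 × 0.979 = 3476
Group 3: 3928 × 0.984 = 3865
Group 4: 915 × 0.952 = 871
Group 5: 1264 × 0.969 = 1225
Group 6: 1522 × 0.937 + 7920 × 0.604 = 1426 + 4784 = 6210
End of period: [1406, 3476, 3865, 871, 1225, 6210]
Total after period 3: 1406 + 3476 + 3865 + 871 + 1225 + 6210 = 17053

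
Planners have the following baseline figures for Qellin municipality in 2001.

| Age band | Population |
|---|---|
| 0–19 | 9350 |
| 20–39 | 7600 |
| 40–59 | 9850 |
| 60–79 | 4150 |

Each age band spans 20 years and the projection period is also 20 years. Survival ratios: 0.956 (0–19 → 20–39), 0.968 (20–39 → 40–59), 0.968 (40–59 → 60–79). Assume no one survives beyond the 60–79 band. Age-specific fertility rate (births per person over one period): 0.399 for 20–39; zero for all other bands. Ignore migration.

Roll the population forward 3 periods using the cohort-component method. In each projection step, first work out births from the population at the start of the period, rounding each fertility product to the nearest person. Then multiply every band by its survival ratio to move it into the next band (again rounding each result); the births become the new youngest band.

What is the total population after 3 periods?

15749

— Period 1 —
Births: 7600 * 0.399 = 3032
20–39: 9350 * 0.956 = 8939
40–59: 7600 * 0.968 = 7357
60–79: 9850 * 0.968 = 9535
→ [3032, 8939, 7357, 9535]
— Period 2 —
Births: 8939 * 0.399 = 3567
20–39: 3032 * 0.956 = 2899
40–59: 8939 * 0.968 = 8653
60–79: 7357 * 0.968 = 7122
→ [3567, 2899, 8653, 7122]
— Period 3 —
Births: 2899 * 0.399 = 1157
20–39: 3567 * 0.956 = 3410
40–59: 2899 * 0.968 = 2806
60–79: 8653 * 0.968 = 8376
→ [1157, 3410, 2806, 8376]
Total after period 3: 1157 + 3410 + 2806 + 8376 = 15749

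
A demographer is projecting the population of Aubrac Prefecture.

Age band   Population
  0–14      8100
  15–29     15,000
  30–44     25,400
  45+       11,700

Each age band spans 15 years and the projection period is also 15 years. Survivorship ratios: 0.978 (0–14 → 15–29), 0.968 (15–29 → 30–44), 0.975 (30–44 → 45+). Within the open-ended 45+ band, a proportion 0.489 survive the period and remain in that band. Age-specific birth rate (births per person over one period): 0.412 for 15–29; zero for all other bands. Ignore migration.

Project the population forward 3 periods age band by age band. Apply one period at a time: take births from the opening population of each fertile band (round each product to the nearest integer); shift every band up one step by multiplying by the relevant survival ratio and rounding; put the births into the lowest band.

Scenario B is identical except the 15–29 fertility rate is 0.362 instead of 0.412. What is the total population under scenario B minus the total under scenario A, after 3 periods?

-1664

(Bands numbered youngest = 1 to oldest = 4.)
[period 1]
Births: 15000 * 0.412 = 6180
Band 2: 8100 * 0.978 = 7922
Band 3: 15000 * 0.968 = 14520
Band 4: 25400 * 0.975 + 11700 * 0.489 = 24765 + 5721 = 30486
→ [6180, 7922, 14520, 30486]
[period 2]
Births: 7922 * 0.412 = 3264
Band 2: 6180 * 0.978 = 6044
Band 3: 7922 * 0.968 = 7668
Band 4: 14520 * 0.975 + 30486 * 0.489 = 14157 + 14908 = 29065
→ [3264, 6044, 7668, 29065]
[period 3]
Births: 6044 * 0.412 = 2490
Band 2: 3264 * 0.978 = 3192
Band 3: 6044 * 0.968 = 5851
Band 4: 7668 * 0.975 + 29065 * 0.489 = 7476 + 14213 = 21689
→ [2490, 3192, 5851, 21689]
Scenario A total after 3 periods: 33222
Scenario B projection —
[period 1]
Births: 15000 * 0.362 = 5430
Band 2: 8100 * 0.978 = 7922
Band 3: 15000 * 0.968 = 14520
Band 4: 25400 * 0.975 + 11700 * 0.489 = 24765 + 5721 = 30486
→ [5430, 7922, 14520, 30486]
[period 2]
Births: 7922 * 0.362 = 2868
Band 2: 5430 * 0.978 = 5311
Band 3: 7922 * 0.968 = 7668
Band 4: 14520 * 0.975 + 30486 * 0.489 = 14157 + 14908 = 29065
→ [2868, 5311, 7668, 29065]
[period 3]
Births: 5311 * 0.362 = 1923
Band 2: 2868 * 0.978 = 2805
Band 3: 5311 * 0.968 = 5141
Band 4: 7668 * 0.975 + 29065 * 0.489 = 7476 + 14213 = 21689
→ [1923, 2805, 5141, 21689]
Scenario B total after 3 periods: 31558
Difference B − A = 31558 − 33222 = -1664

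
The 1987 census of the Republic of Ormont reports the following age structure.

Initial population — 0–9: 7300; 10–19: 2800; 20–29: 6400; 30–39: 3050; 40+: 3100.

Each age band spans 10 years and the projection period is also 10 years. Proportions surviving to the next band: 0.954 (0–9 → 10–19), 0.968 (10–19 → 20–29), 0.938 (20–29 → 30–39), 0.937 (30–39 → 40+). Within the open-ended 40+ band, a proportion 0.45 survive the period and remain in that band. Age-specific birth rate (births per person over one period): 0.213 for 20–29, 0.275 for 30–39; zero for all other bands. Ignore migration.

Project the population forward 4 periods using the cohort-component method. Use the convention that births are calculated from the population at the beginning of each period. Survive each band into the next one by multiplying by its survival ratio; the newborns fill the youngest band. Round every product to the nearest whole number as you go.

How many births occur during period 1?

Numbering the groups 1..5 from youngest to oldest:
After projecting period 1:
Births: 6400 * 0.213 = 1363  |  3050 * 0.275 = 839 → 2202
Group 2: 7300 * 0.954 = 6964
Group 3: 2800 * 0.968 = 2710
Group 4: 6400 * 0.938 = 6003
Group 5: 3050 * 0.937 + 3100 * 0.45 = 2858 + 1395 = 4253
Giving 2202 / 6964 / 2710 / 6003 / 4253.

2202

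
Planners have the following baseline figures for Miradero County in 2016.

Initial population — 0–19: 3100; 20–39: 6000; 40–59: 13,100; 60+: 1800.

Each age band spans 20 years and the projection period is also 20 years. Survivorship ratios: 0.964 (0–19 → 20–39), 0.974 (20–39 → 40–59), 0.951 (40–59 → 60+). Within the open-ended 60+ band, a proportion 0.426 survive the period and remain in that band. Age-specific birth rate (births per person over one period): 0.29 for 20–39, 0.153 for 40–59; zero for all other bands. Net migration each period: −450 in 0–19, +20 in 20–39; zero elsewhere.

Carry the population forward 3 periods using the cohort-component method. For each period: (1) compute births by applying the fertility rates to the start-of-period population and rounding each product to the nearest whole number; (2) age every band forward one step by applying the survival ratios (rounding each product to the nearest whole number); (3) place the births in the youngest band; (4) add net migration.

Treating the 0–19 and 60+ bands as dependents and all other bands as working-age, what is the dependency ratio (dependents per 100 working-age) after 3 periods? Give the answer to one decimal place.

192.7

Call the groups 1 to 4, youngest first.
After projecting period 1:
Births: 6000 × 0.29 = 1740 ; 13100 × 0.153 = 2004 → 3744
Group 2: 3100 × 0.964 = 2988
Group 3: 6000 × 0.974 = 5844
Group 4: 13100 × 0.951 + 1800 × 0.426 = 12458 + 767 = 13225
Net migration: Group 1 − 450 → 3294; Group 2 + 20 → 3008
Population now: 0–19=3294, 20–39=3008, 40–59=5844, 60+=13225
After projecting period 2:
Births: 3008 × 0.29 = 872 ; 5844 × 0.153 = 894 → 1766
Group 2: 3294 × 0.964 = 3175
Group 3: 3008 × 0.974 = 2930
Group 4: 5844 × 0.951 + 13225 × 0.426 = 5558 + 5634 = 11192
Net migration: Group 1 − 450 → 1316; Group 2 + 20 → 3195
Population now: 0–19=1316, 20–39=3195, 40–59=2930, 60+=11192
After projecting period 3:
Births: 3195 × 0.29 = 927 ; 2930 × 0.153 = 448 → 1375
Group 2: 1316 × 0.964 = 1269
Group 3: 3195 × 0.974 = 3112
Group 4: 2930 × 0.951 + 11192 × 0.426 = 2786 + 4768 = 7554
Net migration: Group 1 − 450 → 925; Group 2 + 20 → 1289
Population now: 0–19=925, 20–39=1289, 40–59=3112, 60+=7554
Dependents (band 0–19 + band 60+) = 925 + 7554 = 8479; working-age = 4401; ratio = 8479/4401 × 100 = 192.7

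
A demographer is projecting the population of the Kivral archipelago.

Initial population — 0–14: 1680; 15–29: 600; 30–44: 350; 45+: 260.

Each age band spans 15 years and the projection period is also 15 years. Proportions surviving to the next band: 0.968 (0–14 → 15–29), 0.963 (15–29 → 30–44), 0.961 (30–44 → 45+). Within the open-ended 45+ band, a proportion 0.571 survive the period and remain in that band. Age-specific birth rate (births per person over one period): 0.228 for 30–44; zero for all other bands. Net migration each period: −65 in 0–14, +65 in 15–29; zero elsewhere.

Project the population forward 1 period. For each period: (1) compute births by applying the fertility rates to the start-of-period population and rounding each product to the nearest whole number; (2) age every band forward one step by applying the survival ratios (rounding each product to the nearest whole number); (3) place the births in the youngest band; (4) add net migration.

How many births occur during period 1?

80

[period 1]
Births: 350 × 0.228 = 80
15–29: 1680 × 0.968 = 1626
30–44: 600 × 0.963 = 578
45+: 350 × 0.961 + 260 × 0.571 = 336 + 148 = 484
Net migration: 0–14 − 65 → 15; 15–29 + 65 → 1691
→ [15, 1691, 578, 484]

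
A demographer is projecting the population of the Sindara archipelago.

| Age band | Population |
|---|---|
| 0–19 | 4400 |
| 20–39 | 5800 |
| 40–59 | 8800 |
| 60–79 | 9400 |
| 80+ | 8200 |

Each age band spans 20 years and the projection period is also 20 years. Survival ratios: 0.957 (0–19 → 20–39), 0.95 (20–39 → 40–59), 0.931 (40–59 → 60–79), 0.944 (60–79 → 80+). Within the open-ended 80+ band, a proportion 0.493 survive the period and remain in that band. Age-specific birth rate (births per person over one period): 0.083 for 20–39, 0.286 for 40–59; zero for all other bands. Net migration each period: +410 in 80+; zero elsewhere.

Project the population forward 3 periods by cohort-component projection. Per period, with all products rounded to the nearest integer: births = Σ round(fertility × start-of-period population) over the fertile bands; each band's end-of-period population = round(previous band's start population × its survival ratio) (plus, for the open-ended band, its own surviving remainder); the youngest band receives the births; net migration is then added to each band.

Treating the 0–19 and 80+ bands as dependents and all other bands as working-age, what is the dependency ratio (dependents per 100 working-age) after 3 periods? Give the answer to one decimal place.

Call the groups 1 to 5, youngest first.
[period 1]
Births: 5800 * 0.083 = 481, 8800 * 0.286 = 2517 → total 2998
Group 2: 4400 * 0.957 = 4211
Group 3: 5800 * 0.95 = 5510
Group 4: 8800 * 0.931 = 8193
Group 5: 9400 * 0.944 + 8200 * 0.493 = 8874 + 4043 = 12917
Net migration: Group 5 + 410 → 13327
→ [2998, 4211, 5510, 8193, 13327]
[period 2]
Births: 4211 * 0.083 = 350, 5510 * 0.286 = 1576 → total 1926
Group 2: 2998 * 0.957 = 2869
Group 3: 4211 * 0.95 = 4000
Group 4: 5510 * 0.931 = 5130
Group 5: 8193 * 0.944 + 13327 * 0.493 = 7734 + 6570 = 14304
Net migration: Group 5 + 410 → 14714
→ [1926, 2869, 4000, 5130, 14714]
[period 3]
Births: 2869 * 0.083 = 238, 4000 * 0.286 = 1144 → total 1382
Group 2: 1926 * 0.957 = 1843
Group 3: 2869 * 0.95 = 2726
Group 4: 4000 * 0.931 = 3724
Group 5: 5130 * 0.944 + 14714 * 0.493 = 4843 + 7254 = 12097
Net migration: Group 5 + 410 → 12507
→ [1382, 1843, 2726, 3724, 12507]
Dependents (band 0–19 + band 80+) = 1382 + 12507 = 13889; working-age = 8293; ratio = 13889/8293 × 100 = 167.5

167.5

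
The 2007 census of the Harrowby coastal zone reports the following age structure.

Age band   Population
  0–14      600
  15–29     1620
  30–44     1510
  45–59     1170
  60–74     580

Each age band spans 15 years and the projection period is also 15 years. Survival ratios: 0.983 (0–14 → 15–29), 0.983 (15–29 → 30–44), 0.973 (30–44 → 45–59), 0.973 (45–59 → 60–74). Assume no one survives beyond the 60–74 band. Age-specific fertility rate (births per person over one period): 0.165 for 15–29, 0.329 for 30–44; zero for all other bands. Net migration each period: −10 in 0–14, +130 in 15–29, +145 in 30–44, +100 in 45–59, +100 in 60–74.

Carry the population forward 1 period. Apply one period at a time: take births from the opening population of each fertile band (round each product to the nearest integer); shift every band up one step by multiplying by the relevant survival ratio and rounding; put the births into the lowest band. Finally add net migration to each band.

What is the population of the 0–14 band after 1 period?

Period 1.
Births: 1620 * 0.165 = 267  |  1510 * 0.329 = 497 ⇒ total 764
15–29: 600 * 0.983 = 590
30–44: 1620 * 0.983 = 1592
45–59: 1510 * 0.973 = 1469
60–74: 1170 * 0.973 = 1138
Net migration: 0–14 − 10 → 754; 15–29 + 130 → 720; 30–44 + 145 → 1737; 45–59 + 100 → 1569; 60–74 + 100 → 1238
→ [754, 720, 1737, 1569, 1238]

754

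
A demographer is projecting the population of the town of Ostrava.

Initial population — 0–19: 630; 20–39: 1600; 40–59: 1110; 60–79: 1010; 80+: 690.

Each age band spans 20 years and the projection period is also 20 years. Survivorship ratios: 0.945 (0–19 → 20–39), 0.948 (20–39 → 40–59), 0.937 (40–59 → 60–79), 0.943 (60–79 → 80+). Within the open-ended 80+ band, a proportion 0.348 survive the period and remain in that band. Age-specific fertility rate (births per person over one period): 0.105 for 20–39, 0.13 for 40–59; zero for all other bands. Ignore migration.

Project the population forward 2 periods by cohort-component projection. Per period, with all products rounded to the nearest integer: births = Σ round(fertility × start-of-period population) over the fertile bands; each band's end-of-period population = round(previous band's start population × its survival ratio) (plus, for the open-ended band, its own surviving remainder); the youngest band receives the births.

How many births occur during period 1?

Period 1.
Births: 1600 × 0.105 = 168  |  1110 × 0.13 = 144 → 312
20–39: 630 × 0.945 = 595
40–59: 1600 × 0.948 = 1517
60–79: 1110 × 0.937 = 1040
80+: 1010 × 0.943 + 690 × 0.348 = 952 + 240 = 1192
Population now: 0–19=312, 20–39=595, 40–59=1517, 60–79=1040, 80+=1192

312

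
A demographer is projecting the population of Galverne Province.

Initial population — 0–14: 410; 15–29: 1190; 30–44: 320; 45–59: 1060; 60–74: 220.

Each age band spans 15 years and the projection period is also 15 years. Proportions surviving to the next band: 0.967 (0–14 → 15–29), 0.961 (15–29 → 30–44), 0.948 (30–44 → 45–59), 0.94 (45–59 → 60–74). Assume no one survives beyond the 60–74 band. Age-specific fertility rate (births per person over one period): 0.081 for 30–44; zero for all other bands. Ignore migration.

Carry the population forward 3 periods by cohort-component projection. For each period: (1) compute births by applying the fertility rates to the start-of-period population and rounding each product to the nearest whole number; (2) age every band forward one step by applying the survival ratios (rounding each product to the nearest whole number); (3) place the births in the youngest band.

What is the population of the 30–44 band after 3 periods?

24

— Period 1 —
Births: 320 × 0.081 = 26
15–29: 410 × 0.967 = 396
30–44: 1190 × 0.961 = 1144
45–59: 320 × 0.948 = 303
60–74: 1060 × 0.94 = 996
End of period: [26, 396, 1144, 303, 996]
— Period 2 —
Births: 1144 × 0.081 = 93
15–29: 26 × 0.967 = 25
30–44: 396 × 0.961 = 381
45–59: 1144 × 0.948 = 1085
60–74: 303 × 0.94 = 285
End of period: [93, 25, 381, 1085, 285]
— Period 3 —
Births: 381 × 0.081 = 31
15–29: 93 × 0.967 = 90
30–44: 25 × 0.961 = 24
45–59: 381 × 0.948 = 361
60–74: 1085 × 0.94 = 1020
End of period: [31, 90, 24, 361, 1020]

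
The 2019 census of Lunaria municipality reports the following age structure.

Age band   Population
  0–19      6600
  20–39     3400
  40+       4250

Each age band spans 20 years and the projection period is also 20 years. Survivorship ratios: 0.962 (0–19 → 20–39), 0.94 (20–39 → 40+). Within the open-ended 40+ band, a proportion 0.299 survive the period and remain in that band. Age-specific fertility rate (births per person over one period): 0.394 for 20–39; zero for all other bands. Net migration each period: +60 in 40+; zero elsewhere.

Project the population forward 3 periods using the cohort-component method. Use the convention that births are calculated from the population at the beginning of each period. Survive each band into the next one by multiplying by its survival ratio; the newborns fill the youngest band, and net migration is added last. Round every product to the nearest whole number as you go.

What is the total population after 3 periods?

6394

Period 1:
Births: 3400 * 0.394 = 1340
20–39: 6600 * 0.962 = 6349
40+: 3400 * 0.94 + 4250 * 0.299 = 3196 + 1271 = 4467
Net migration: 40+ + 60 → 4527
Giving 1340 / 6349 / 4527.
Period 2:
Births: 6349 * 0.394 = 2502
20–39: 1340 * 0.962 = 1289
40+: 6349 * 0.94 + 4527 * 0.299 = 5968 + 1354 = 7322
Net migration: 40+ + 60 → 7382
Giving 2502 / 1289 / 7382.
Period 3:
Births: 1289 * 0.394 = 508
20–39: 2502 * 0.962 = 2407
40+: 1289 * 0.94 + 7382 * 0.299 = 1212 + 2207 = 3419
Net migration: 40+ + 60 → 3479
Giving 508 / 2407 / 3479.
Total after period 3: 508 + 2407 + 3479 = 6394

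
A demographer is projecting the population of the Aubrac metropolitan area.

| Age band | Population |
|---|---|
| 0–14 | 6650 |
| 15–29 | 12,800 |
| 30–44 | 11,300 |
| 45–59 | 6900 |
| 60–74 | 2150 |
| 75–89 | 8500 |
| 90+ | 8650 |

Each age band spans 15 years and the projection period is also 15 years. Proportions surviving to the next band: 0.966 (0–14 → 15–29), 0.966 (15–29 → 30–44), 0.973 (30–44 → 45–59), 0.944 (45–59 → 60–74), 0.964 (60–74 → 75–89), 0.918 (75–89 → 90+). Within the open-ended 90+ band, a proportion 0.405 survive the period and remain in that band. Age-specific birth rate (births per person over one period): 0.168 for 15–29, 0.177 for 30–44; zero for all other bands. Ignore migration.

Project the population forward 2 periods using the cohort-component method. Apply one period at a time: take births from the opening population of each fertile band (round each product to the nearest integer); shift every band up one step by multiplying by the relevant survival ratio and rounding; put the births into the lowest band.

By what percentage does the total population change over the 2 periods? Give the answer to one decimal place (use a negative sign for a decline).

[period 1]
Births: 12800 × 0.168 = 2150 ; 11300 × 0.177 = 2000 → total 4150
15–29: 6650 × 0.966 = 6424
30–44: 12800 × 0.966 = 12365
45–59: 11300 × 0.973 = 10995
60–74: 6900 × 0.944 = 6514
75–89: 2150 × 0.964 = 2073
90+: 8500 × 0.918 + 8650 × 0.405 = 7803 + 3503 = 11306
Population now: 0–14=4150, 15–29=6424, 30–44=12365, 45–59=10995, 60–74=6514, 75–89=2073, 90+=11306
[period 2]
Births: 6424 × 0.168 = 1079 ; 12365 × 0.177 = 2189 → total 3268
15–29: 4150 × 0.966 = 4009
30–44: 6424 × 0.966 = 6206
45–59: 12365 × 0.973 = 12031
60–74: 10995 × 0.944 = 10379
75–89: 6514 × 0.964 = 6279
90+: 2073 × 0.918 + 11306 × 0.405 = 1903 + 4579 = 6482
Population now: 0–14=3268, 15–29=4009, 30–44=6206, 45–59=12031, 60–74=10379, 75–89=6279, 90+=6482
Total: 56950 → 48654; change = -8296; percentage change = -14.6%

-14.6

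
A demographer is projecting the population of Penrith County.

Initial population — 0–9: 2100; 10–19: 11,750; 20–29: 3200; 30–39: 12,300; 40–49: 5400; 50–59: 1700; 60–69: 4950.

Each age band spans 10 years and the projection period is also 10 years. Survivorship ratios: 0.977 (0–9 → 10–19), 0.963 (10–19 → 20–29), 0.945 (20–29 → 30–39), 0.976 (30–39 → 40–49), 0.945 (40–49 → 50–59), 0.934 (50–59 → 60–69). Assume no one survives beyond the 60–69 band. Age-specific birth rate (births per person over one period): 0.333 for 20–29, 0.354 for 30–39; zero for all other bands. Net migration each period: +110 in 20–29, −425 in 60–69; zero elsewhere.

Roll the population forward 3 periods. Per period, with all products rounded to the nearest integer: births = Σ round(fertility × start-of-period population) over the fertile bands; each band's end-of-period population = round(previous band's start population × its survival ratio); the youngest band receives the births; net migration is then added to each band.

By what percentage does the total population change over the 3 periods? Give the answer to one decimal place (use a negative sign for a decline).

-3.5

[period 1]
Births: 3200 * 0.333 = 1066, 12300 * 0.354 = 4354 ⇒ total 5420
10–19: 2100 * 0.977 = 2052
20–29: 11750 * 0.963 = 11315
30–39: 3200 * 0.945 = 3024
40–49: 12300 * 0.976 = 12005
50–59: 5400 * 0.945 = 5103
60–69: 1700 * 0.934 = 1588
Net migration: 20–29 + 110 → 11425; 60–69 − 425 → 1163
End of period: [5420, 2052, 11425, 3024, 12005, 5103, 1163]
[period 2]
Births: 11425 * 0.333 = 3805, 3024 * 0.354 = 1070 ⇒ total 4875
10–19: 5420 * 0.977 = 5295
20–29: 2052 * 0.963 = 1976
30–39: 11425 * 0.945 = 10797
40–49: 3024 * 0.976 = 2951
50–59: 12005 * 0.945 = 11345
60–69: 5103 * 0.934 = 4766
Net migration: 20–29 + 110 → 2086; 60–69 − 425 → 4341
End of period: [4875, 5295, 2086, 10797, 2951, 11345, 4341]
[period 3]
Births: 2086 * 0.333 = 695, 10797 * 0.354 = 3822 ⇒ total 4517
10–19: 4875 * 0.977 = 4763
20–29: 5295 * 0.963 = 5099
30–39: 2086 * 0.945 = 1971
40–49: 10797 * 0.976 = 10538
50–59: 2951 * 0.945 = 2789
60–69: 11345 * 0.934 = 10596
Net migration: 20–29 + 110 → 5209; 60–69 − 425 → 10171
End of period: [4517, 4763, 5209, 1971, 10538, 2789, 10171]
Total: 41400 → 39958; change = -1442; percentage change = -3.5%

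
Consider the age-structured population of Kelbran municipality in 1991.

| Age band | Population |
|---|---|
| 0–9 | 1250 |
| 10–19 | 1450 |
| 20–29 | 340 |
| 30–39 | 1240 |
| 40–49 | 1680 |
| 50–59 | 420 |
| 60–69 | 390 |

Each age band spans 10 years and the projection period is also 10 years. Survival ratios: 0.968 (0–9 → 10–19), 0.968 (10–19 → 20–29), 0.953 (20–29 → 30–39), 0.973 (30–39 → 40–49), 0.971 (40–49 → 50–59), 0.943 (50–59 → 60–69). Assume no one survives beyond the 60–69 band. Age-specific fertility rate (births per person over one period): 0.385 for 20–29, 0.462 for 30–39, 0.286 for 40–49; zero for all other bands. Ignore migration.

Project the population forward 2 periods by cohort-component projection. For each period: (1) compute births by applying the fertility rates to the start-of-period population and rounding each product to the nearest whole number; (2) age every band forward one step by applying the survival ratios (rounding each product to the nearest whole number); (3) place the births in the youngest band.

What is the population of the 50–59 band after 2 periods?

Period 1.
Births: 340 * 0.385 = 131  |  1240 * 0.462 = 573  |  1680 * 0.286 = 480 → 1184
10–19: 1250 * 0.968 = 1210
20–29: 1450 * 0.968 = 1404
30–39: 340 * 0.953 = 324
40–49: 1240 * 0.973 = 1207
50–59: 1680 * 0.971 = 1631
60–69: 420 * 0.943 = 396
→ [1184, 1210, 1404, 324, 1207, 1631, 396]
Period 2.
Births: 1404 * 0.385 = 541  |  324 * 0.462 = 150  |  1207 * 0.286 = 345 → 1036
10–19: 1184 * 0.968 = 1146
20–29: 1210 * 0.968 = 1171
30–39: 1404 * 0.953 = 1338
40–49: 324 * 0.973 = 315
50–59: 1207 * 0.971 = 1172
60–69: 1631 * 0.943 = 1538
→ [1036, 1146, 1171, 1338, 315, 1172, 1538]

1172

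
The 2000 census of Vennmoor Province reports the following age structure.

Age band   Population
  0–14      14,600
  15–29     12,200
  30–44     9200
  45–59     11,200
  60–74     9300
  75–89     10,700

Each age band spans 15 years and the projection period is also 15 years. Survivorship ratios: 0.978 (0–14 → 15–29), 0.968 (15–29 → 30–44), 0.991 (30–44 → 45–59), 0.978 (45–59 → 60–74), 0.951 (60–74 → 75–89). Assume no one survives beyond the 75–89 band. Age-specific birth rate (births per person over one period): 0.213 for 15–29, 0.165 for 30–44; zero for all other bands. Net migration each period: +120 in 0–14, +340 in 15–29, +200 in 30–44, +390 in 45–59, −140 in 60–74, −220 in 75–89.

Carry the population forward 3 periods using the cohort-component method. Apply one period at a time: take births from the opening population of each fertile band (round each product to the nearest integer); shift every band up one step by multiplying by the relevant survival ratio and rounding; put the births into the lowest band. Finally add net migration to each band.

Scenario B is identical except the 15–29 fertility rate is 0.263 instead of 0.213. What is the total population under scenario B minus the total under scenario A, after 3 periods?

1672

Period 1.
Births: 12200 * 0.213 = 2599, 9200 * 0.165 = 1518 ⇒ total 4117
15–29: 14600 * 0.978 = 14279
30–44: 12200 * 0.968 = 11810
45–59: 9200 * 0.991 = 9117
60–74: 11200 * 0.978 = 10954
75–89: 9300 * 0.951 = 8844
Net migration: 0–14 + 120 → 4237; 15–29 + 340 → 14619; 30–44 + 200 → 12010; 45–59 + 390 → 9507; 60–74 − 140 → 10814; 75–89 − 220 → 8624
Population now: 0–14=4237, 15–29=14619, 30–44=12010, 45–59=9507, 60–74=10814, 75–89=8624
Period 2.
Births: 14619 * 0.213 = 3114, 12010 * 0.165 = 1982 ⇒ total 5096
15–29: 4237 * 0.978 = 4144
30–44: 14619 * 0.968 = 14151
45–59: 12010 * 0.991 = 11902
60–74: 9507 * 0.978 = 9298
75–89: 10814 * 0.951 = 10284
Net migration: 0–14 + 120 → 5216; 15–29 + 340 → 4484; 30–44 + 200 → 14351; 45–59 + 390 → 12292; 60–74 − 140 → 9158; 75–89 − 220 → 10064
Population now: 0–14=5216, 15–29=4484, 30–44=14351, 45–59=12292, 60–74=9158, 75–89=10064
Period 3.
Births: 4484 * 0.213 = 955, 14351 * 0.165 = 2368 ⇒ total 3323
15–29: 5216 * 0.978 = 5101
30–44: 4484 * 0.968 = 4341
45–59: 14351 * 0.991 = 14222
60–74: 12292 * 0.978 = 12022
75–89: 9158 * 0.951 = 8709
Net migration: 0–14 + 120 → 3443; 15–29 + 340 → 5441; 30–44 + 200 → 4541; 45–59 + 390 → 14612; 60–74 − 140 → 11882; 75–89 − 220 → 8489
Population now: 0–14=3443, 15–29=5441, 30–44=4541, 45–59=14612, 60–74=11882, 75–89=8489
Scenario A total after 3 periods: 48408
Scenario B projection —
Period 1.
Births: 12200 * 0.263 = 3209, 9200 * 0.165 = 1518 ⇒ total 4727
15–29: 14600 * 0.978 = 14279
30–44: 12200 * 0.968 = 11810
45–59: 9200 * 0.991 = 9117
60–74: 11200 * 0.978 = 10954
75–89: 9300 * 0.951 = 8844
Net migration: 0–14 + 120 → 4847; 15–29 + 340 → 14619; 30–44 + 200 → 12010; 45–59 + 390 → 9507; 60–74 − 140 → 10814; 75–89 − 220 → 8624
Population now: 0–14=4847, 15–29=14619, 30–44=12010, 45–59=9507, 60–74=10814, 75–89=8624
Period 2.
Births: 14619 * 0.263 = 3845, 12010 * 0.165 = 1982 ⇒ total 5827
15–29: 4847 * 0.978 = 4740
30–44: 14619 * 0.968 = 14151
45–59: 12010 * 0.991 = 11902
60–74: 9507 * 0.978 = 9298
75–89: 10814 * 0.951 = 10284
Net migration: 0–14 + 120 → 5947; 15–29 + 340 → 5080; 30–44 + 200 → 14351; 45–59 + 390 → 12292; 60–74 − 140 → 9158; 75–89 − 220 → 10064
Population now: 0–14=5947, 15–29=5080, 30–44=14351, 45–59=12292, 60–74=9158, 75–89=10064
Period 3.
Births: 5080 * 0.263 = 1336, 14351 * 0.165 = 2368 ⇒ total 3704
15–29: 5947 * 0.978 = 5816
30–44: 5080 * 0.968 = 4917
45–59: 14351 * 0.991 = 14222
60–74: 12292 * 0.978 = 12022
75–89: 9158 * 0.951 = 8709
Net migration: 0–14 + 120 → 3824; 15–29 + 340 → 6156; 30–44 + 200 → 5117; 45–59 + 390 → 14612; 60–74 − 140 → 11882; 75–89 − 220 → 8489
Population now: 0–14=3824, 15–29=6156, 30–44=5117, 45–59=14612, 60–74=11882, 75–89=8489
Scenario B total after 3 periods: 50080
Difference B − A = 50080 − 48408 = 1672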